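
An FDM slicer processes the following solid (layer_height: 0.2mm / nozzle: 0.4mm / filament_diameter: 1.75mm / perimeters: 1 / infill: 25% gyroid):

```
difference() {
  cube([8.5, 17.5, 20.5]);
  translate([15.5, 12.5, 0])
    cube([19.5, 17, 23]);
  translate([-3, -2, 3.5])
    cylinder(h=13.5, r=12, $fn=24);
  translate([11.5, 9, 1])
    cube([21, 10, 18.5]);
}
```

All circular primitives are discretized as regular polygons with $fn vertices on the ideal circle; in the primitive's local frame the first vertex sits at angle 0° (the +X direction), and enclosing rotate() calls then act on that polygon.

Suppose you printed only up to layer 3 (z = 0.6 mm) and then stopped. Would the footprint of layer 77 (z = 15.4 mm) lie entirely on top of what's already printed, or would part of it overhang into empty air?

entirely on top

Compare the two slices. At z = 0.6: the cube is present — its section is the full 8.5×17.5 rectangle (area 148.75 mm²); the cube at (15.5, 12.5) (footprint 19.5×17) is included at this height (area 331.50 mm²); the cylinder at (-3, -2) is not intersected at this z (z outside [3.5, 17]); the cube at (11.5, 9) is absent (z outside [1, 19.5]); After the difference (first − rest): starting from the 8.5×17.5 cube (148.75 mm²), the 19.5×17 cube at (15.5, 12.5) misses the remaining region (no effect) — area = 148.75 mm². At z = 15.4: the 8.5×17.5 cube contributes its full rectangle (area 148.75 mm²); the 19.5×17 cube at (15.5, 12.5) contributes its full rectangle (area 331.50 mm²); the cylinder at (-3, -2): section is a regular 24-gon, circumradius r=12 (area = (24/2)·12.000²·sin(360°/24) = 447.24 mm²); the 21×10 cube at (11.5, 9) contributes its full rectangle (area 210.00 mm²); Taking the first minus the rest: starting from the 8.5×17.5 cube (148.75 mm²), the 19.5×17 cube at (15.5, 12.5) misses the remaining region (no effect); the r=12 cylinder at (-3, -2) partially overlaps it — only the 58.47 mm² overlap (of its 447.24 mm²) is removed, clipping the outline; the 21×10 cube at (11.5, 9) misses the remaining region (no effect) — area = 90.28 mm². Checking containment: the cross-section at z = 15.4 is a subset of the cross-section at z = 0.6.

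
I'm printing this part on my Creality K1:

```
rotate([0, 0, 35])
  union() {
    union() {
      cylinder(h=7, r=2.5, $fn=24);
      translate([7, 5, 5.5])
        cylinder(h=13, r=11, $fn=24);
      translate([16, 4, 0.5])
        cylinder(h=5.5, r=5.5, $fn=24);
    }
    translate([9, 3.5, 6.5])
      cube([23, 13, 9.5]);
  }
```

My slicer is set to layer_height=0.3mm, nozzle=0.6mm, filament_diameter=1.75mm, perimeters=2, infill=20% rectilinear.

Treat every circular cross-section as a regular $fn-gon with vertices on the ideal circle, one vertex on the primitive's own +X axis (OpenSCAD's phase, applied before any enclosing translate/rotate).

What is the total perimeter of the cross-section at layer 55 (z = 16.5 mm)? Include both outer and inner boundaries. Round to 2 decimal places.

68.92 mm

At z = 16.5 mm: the cylinder is absent (z outside [0, 7]); the r=11 cylinder at (7, 5) gives a regular 24-gon of circumradius 11 (constant along its height) (perimeter = 2·24·11.000·sin(180°/24) = 68.92 mm); the cylinder at (16, 4) is not intersected at this z (z outside [0.5, 6]); Taking the union: only the r=11 cylinder at (7, 5) is present, so the union is just that shape — boundary = 68.92 mm; the cube at (9, 3.5) is not intersected at this z (z outside [6.5, 16]); Combining (union): only that combined region is present, so the union is just that shape — boundary = 68.92 mm; (rotated 35° about Z; rotation is an isometry so areas/perimeters/island counts are preserved). Overall, the cross-section is a single solid region. Total boundary length (outer) = 68.92 mm.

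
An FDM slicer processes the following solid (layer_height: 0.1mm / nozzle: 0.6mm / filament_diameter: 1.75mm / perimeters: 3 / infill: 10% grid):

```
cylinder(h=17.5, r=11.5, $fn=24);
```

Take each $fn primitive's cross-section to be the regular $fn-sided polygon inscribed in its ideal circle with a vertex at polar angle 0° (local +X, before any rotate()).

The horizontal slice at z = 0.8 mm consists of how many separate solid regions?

1

At z = 0.8 mm: the cylinder: section is a regular 24-gon, circumradius r=11.5. The result has 1 disconnected region.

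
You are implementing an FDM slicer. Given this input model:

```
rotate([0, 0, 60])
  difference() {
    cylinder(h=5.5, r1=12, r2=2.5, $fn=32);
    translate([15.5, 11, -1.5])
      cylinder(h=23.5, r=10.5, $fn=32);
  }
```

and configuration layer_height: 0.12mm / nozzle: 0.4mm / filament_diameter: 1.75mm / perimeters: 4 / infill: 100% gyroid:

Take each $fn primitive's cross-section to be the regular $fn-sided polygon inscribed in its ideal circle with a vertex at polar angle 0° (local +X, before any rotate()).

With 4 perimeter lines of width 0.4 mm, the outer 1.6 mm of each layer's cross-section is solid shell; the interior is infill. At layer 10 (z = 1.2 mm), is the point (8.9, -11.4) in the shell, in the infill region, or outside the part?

At z = 1.2 mm: the cone: at t=0.218 of its height the radius interpolates to r₁+(r₂−r₁)t = 9.927, giving a regular 32-gon of that circumradius; the cylinder at (15.5, 11): section is a regular 32-gon, circumradius r=10.5; Taking the first minus the rest: starting from the cone, the r=10.5 cylinder at (15.5, 11) partially overlaps it — only the 6.63 mm² overlap (of its 344.14 mm²) is removed, clipping the outline — 1 connected region; (whole slice rotated 60° about Z — lengths, areas and connectivity unchanged). Overall, the cross-section is a single solid region. Undo the 60° rotation: the query point maps to (-5.423, -13.408) in the un-rotated model frame. The nearest boundary edge runs (-1.94, -9.74)→(-3.80, -9.17); distance from the point to it = 4.54 mm. The point is not inside any of the regions above, so it lies outside the cross-section (4.54 mm from the nearest boundary).

outside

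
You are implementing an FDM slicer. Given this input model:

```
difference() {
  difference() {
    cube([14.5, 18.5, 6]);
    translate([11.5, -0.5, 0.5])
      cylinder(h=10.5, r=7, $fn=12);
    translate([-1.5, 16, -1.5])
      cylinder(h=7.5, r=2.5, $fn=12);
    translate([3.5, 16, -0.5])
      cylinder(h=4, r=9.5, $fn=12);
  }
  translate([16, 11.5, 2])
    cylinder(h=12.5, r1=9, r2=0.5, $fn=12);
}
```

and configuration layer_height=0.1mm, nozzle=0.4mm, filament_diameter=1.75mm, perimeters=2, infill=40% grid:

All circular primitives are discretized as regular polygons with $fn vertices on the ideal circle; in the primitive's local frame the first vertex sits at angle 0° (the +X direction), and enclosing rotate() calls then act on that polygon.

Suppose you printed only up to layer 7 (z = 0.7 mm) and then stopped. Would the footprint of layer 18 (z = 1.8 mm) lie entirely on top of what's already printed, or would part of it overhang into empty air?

Compare the two slices. At z = 0.7: the cube (footprint 14.5×18.5) is included at this height (area 268.25 mm²); the r=7 cylinder at (11.5, -0.5) gives a regular 12-gon of circumradius 7 (constant along its height) (area = (12/2)·7.000²·sin(360°/12) = 147.00 mm²); the r=2.5 cylinder at (-1.5, 16) gives a regular 12-gon of circumradius 2.5 (constant along its height) (area = (12/2)·2.500²·sin(360°/12) = 18.75 mm²); the cylinder at (3.5, 16): section is a regular 12-gon, circumradius r=9.5 (area = (12/2)·9.500²·sin(360°/12) = 270.75 mm²); Subtracting the remaining from the first: starting from the 14.5×18.5 cube (268.25 mm²), the r=7 cylinder at (11.5, -0.5) partially overlaps it — only the 51.58 mm² overlap (of its 147.00 mm²) is removed, clipping the outline; the r=2.5 cylinder at (-1.5, 16) partially overlaps it — only the 2.52 mm² overlap (of its 18.75 mm²) is removed, clipping the outline; the r=9.5 cylinder at (3.5, 16) partially overlaps it — only the 128.44 mm² overlap (of its 270.75 mm²) is removed, clipping the outline — area = 85.71 mm²; the cone at (16, 11.5) is not intersected at this z (z outside [2, 14.5]); After the difference (first − rest): none of the subtracted shapes is present at this height, so the result so far is unchanged — area = 85.71 mm². At z = 1.8: the cube (footprint 14.5×18.5) is included at this height (area 268.25 mm²); the cylinder at (11.5, -0.5): section is a regular 12-gon, circumradius r=7 (area = (12/2)·7.000²·sin(360°/12) = 147.00 mm²); the cylinder at (-1.5, 16): section is a regular 12-gon, circumradius r=2.5 (area = (12/2)·2.500²·sin(360°/12) = 18.75 mm²); the r=9.5 cylinder at (3.5, 16) gives a regular 12-gon of circumradius 9.5 (constant along its height) (area = (12/2)·9.500²·sin(360°/12) = 270.75 mm²); After the difference (first − rest): starting from the 14.5×18.5 cube (268.25 mm²), the r=7 cylinder at (11.5, -0.5) partially overlaps it — only the 51.58 mm² overlap (of its 147.00 mm²) is removed, clipping the outline; the r=2.5 cylinder at (-1.5, 16) partially overlaps it — only the 2.52 mm² overlap (of its 18.75 mm²) is removed, clipping the outline; the r=9.5 cylinder at (3.5, 16) partially overlaps it — only the 128.44 mm² overlap (of its 270.75 mm²) is removed, clipping the outline — area = 85.71 mm²; the cone at (16, 11.5) is not intersected at this z (z outside [2, 14.5]); Taking the first minus the rest: none of the subtracted shapes is present at this height, so that combined region is unchanged — area = 85.71 mm². Checking containment: the cross-section at z = 1.8 is a subset of the cross-section at z = 0.7.

entirely on top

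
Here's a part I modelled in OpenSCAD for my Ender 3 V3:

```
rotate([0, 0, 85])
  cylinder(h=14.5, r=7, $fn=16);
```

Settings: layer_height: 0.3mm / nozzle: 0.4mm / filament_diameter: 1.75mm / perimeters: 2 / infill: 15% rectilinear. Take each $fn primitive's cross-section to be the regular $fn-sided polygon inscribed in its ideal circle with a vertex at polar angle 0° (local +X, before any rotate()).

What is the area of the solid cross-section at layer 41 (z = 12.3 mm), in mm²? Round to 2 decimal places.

150.01 mm²

At z = 12.3 mm: the cylinder: section is a regular 16-gon, circumradius r=7 (area = (16/2)·7.000²·sin(360°/16) = 150.01 mm²); (whole slice rotated 85° about Z — lengths, areas and connectivity unchanged). Overall, the cross-section is a single solid region. Net area = 150.01 mm².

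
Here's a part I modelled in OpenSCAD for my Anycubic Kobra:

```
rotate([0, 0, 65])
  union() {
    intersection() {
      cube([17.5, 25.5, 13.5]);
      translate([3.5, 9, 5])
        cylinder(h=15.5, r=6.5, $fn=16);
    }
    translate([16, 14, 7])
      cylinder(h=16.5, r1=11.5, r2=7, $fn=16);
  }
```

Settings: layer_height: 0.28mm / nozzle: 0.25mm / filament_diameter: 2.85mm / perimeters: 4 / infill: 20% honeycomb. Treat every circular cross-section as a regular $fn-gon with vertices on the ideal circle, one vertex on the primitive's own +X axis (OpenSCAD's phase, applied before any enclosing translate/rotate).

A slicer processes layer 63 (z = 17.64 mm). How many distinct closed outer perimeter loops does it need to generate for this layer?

At z = 17.64 mm: the cube is not intersected at this z (z outside [0, 13.5]); the cylinder at (3.5, 9): section is a regular 16-gon, circumradius r=6.5; Keeping only the common overlap: at least one operand is absent at this height, so nothing remains; the cone at (16, 14): at t=0.645 of its height the radius interpolates to r₁+(r₂−r₁)t = 8.598, giving a regular 16-gon of that circumradius; Combining (union): only the cone at (16, 14) is present, so the union is just that shape — 1 connected region; (whole slice rotated 65° about Z — lengths, areas and connectivity unchanged). The result has 1 disconnected region.

1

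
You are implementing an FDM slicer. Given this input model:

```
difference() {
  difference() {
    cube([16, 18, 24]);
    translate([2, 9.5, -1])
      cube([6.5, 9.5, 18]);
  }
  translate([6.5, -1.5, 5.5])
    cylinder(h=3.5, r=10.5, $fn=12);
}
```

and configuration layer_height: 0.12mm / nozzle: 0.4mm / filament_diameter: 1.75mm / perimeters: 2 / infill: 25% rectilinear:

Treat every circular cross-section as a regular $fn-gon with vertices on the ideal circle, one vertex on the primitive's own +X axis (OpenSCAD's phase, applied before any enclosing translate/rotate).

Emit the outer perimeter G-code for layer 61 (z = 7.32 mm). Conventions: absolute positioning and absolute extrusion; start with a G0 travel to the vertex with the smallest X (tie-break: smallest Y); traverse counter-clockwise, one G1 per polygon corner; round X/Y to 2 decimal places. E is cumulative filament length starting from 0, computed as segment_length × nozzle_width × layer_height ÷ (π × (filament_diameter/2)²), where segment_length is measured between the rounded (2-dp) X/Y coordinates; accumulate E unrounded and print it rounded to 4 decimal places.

G0 X0.00 Y6.34 Z7.32
G1 X1.25 Y7.59 E0.0353
G1 X6.50 Y9.00 E0.1438
G1 X11.75 Y7.59 E0.2522
G1 X15.59 Y3.75 E0.3606
G1 X16.00 Y2.23 E0.3920
G1 X16.00 Y18.00 E0.7067
G1 X8.50 Y18.00 E0.8564
G1 X8.50 Y9.50 E1.0260
G1 X2.00 Y9.50 E1.1558
G1 X2.00 Y18.00 E1.3254
G1 X0.00 Y18.00 E1.3653
G1 X0.00 Y6.34 E1.5980

At z = 7.32 mm: the 16×18 cube contributes its full rectangle; the 6.5×9.5 cube at (2, 9.5) contributes its full rectangle; Taking the first minus the rest: starting from the 16×18 cube, the 6.5×9.5 cube at (2, 9.5) partially overlaps it — only the 55.25 mm² overlap (of its 61.75 mm²) is removed, clipping the outline — 1 connected region; the r=10.5 cylinder at (6.5, -1.5) gives a regular 12-gon of circumradius 10.5 (constant along its height); After the difference (first − rest): starting from the result so far, the r=10.5 cylinder at (6.5, -1.5) partially overlaps it — only the 118.84 mm² overlap (of its 330.75 mm²) is removed, clipping the outline — 1 connected region. The outline is a single polygon with 12 vertices. Extrusion per mm of travel: 0.4 × 0.12 / (π × 0.875²) = 0.019956. Accumulating E over each segment gives final E = 1.5980.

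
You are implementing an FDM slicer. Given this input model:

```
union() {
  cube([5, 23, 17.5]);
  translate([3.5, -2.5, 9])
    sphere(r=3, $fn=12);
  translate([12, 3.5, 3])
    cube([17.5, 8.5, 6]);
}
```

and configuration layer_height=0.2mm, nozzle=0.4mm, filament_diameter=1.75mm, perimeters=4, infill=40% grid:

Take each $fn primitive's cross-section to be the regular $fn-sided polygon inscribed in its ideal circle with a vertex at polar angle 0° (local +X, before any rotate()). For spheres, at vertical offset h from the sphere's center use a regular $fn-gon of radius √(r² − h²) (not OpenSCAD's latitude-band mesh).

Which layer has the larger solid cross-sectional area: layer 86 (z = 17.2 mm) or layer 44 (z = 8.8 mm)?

layer 44 (z = 8.8 mm)

Layer 86 (z = 17.2): the cube is present — its section is the full 5×23 rectangle (area 115.00 mm²); the sphere at (3.5, -2.5) is not intersected at this z (|z−center|=8.200 > r=3); the cube at (12, 3.5) is absent (z outside [3, 9]); Combining (union): only the 5×23 cube is present, so the union is just that shape — area = 115.00 mm². So its area = 115.00 mm². Layer 44 (z = 8.8): the 5×23 cube contributes its full rectangle (area 115.00 mm²); the r=3 sphere at (3.5, -2.5) slices to a regular 12-gon of circumradius 2.993 (√(r²−h²) with h=0.2 from center) (area = (12/2)·2.993²·sin(360°/12) = 26.88 mm²); the cube at (12, 3.5) is present — its section is the full 17.5×8.5 rectangle (area 148.75 mm²); Merging all regions: the regions partially overlap — summed areas 290.63 mm² minus the doubly-counted overlap 0.88 mm² gives 289.75 mm² — area = 289.75 mm². So its area = 289.75 mm². Layer 44 is larger (289.75 vs 115.00 mm²).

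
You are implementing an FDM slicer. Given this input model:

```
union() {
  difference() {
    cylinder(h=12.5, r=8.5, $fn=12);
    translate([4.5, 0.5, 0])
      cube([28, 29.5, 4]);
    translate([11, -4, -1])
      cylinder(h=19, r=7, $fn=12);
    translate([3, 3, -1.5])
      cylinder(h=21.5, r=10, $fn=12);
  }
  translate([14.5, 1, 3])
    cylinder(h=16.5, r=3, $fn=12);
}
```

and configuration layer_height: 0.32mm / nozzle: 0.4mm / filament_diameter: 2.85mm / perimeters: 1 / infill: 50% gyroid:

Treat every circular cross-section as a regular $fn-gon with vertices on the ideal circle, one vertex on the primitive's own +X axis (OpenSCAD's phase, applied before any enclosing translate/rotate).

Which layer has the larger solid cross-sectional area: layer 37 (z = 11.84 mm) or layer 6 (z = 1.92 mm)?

layer 37 (z = 11.84 mm)

Layer 37 (z = 11.84): the cylinder: section is a regular 12-gon, circumradius r=8.5 (area = (12/2)·8.500²·sin(360°/12) = 216.75 mm²); the cube at (4.5, 0.5) is absent (z outside [0, 4]); the r=7 cylinder at (11, -4) contributes a regular 12-gon of circumradius 7 (area = (12/2)·7.000²·sin(360°/12) = 147.00 mm²); the r=10 cylinder at (3, 3) contributes a regular 12-gon of circumradius 10 (area = (12/2)·10.000²·sin(360°/12) = 300.00 mm²); After the difference (first − rest): starting from the r=8.5 cylinder (216.75 mm²), the r=7 cylinder at (11, -4) partially overlaps it — only the 22.38 mm² overlap (of its 147.00 mm²) is removed, clipping the outline; the r=10 cylinder at (3, 3) partially overlaps it — only the 155.27 mm² overlap (of its 300.00 mm²) is removed, clipping the outline — area = 39.10 mm²; the r=3 cylinder at (14.5, 1) gives a regular 12-gon of circumradius 3 (constant along its height) (area = (12/2)·3.000²·sin(360°/12) = 27.00 mm²); Taking the union: the 2 present regions are separate (no shared area or edge), so areas and boundary lengths simply add and each stays a separate island — area = 66.10 mm². So its area = 66.10 mm². Layer 6 (z = 1.92): the r=8.5 cylinder gives a regular 12-gon of circumradius 8.5 (constant along its height) (area = (12/2)·8.500²·sin(360°/12) = 216.75 mm²); the 28×29.5 cube at (4.5, 0.5) contributes its full rectangle (area 826.00 mm²); the r=7 cylinder at (11, -4) gives a regular 12-gon of circumradius 7 (constant along its height) (area = (12/2)·7.000²·sin(360°/12) = 147.00 mm²); the cylinder at (3, 3): section is a regular 12-gon, circumradius r=10 (area = (12/2)·10.000²·sin(360°/12) = 300.00 mm²); Taking the first minus the rest: starting from the r=8.5 cylinder (216.75 mm²), the 28×29.5 cube at (4.5, 0.5) partially overlaps it — only the 16.71 mm² overlap (of its 826.00 mm²) is removed, clipping the outline; the r=7 cylinder at (11, -4) partially overlaps it — only the 20.11 mm² overlap (of its 147.00 mm²) is removed, clipping the outline; the r=10 cylinder at (3, 3) partially overlaps it — only the 140.83 mm² overlap (of its 300.00 mm²) is removed, clipping the outline — area = 39.10 mm²; the cylinder at (14.5, 1) is absent (z outside [3, 19.5]); Taking the union: only the result so far is present, so the union is just that shape — area = 39.10 mm². So its area = 39.10 mm². Layer 37 is larger (66.10 vs 39.10 mm²).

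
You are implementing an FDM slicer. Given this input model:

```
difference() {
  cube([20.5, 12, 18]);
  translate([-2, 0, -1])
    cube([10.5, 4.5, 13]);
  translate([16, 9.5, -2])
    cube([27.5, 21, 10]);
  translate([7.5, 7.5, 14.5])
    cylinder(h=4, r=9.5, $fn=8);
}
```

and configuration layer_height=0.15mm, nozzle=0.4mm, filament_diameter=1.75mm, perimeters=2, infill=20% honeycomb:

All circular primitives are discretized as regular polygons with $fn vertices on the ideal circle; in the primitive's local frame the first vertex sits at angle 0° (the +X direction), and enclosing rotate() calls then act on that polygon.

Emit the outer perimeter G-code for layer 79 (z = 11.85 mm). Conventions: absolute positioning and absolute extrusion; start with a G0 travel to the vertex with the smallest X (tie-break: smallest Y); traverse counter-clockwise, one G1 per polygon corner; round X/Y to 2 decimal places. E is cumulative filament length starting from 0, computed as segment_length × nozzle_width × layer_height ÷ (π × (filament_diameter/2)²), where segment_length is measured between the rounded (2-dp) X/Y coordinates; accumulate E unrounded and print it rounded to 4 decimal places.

At z = 11.85 mm: the cube (footprint 20.5×12) is included at this height; the cube at (-2, 0) is present — its section is the full 10.5×4.5 rectangle; the cube at (16, 9.5) is absent (z outside [-2, 8]); the cylinder at (7.5, 7.5) is absent (z outside [14.5, 18.5]); Subtracting the remaining from the first: starting from the 20.5×12 cube, the 10.5×4.5 cube at (-2, 0) partially overlaps it — only the 38.25 mm² overlap (of its 47.25 mm²) is removed, clipping the outline — 1 connected region. The outline is a single polygon with 6 vertices. Extrusion per mm of travel: 0.4 × 0.15 / (π × 0.875²) = 0.024945. Accumulating E over each segment gives final E = 1.6214.

G0 X0.00 Y4.50 Z11.85
G1 X8.50 Y4.50 E0.2120
G1 X8.50 Y0.00 E0.3243
G1 X20.50 Y0.00 E0.6236
G1 X20.50 Y12.00 E0.9230
G1 X0.00 Y12.00 E1.4343
G1 X0.00 Y4.50 E1.6214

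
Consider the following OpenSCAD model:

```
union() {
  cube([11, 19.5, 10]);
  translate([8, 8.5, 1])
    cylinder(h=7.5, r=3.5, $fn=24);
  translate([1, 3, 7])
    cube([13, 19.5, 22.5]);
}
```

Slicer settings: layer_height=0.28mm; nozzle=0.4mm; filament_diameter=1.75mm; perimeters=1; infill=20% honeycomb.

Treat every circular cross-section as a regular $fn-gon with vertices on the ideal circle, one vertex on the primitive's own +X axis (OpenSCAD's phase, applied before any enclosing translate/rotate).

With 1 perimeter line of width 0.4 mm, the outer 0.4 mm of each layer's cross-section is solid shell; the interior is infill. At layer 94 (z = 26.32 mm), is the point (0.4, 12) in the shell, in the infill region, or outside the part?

At z = 26.32 mm: the cube is absent (z outside [0, 10]); the cylinder at (8, 8.5) does not reach this height (z outside [1, 8.5]); the cube at (1, 3) (footprint 13×19.5) is included at this height; Combining (union): only the 13×19.5 cube at (1, 3) is present, so the union is just that shape — 1 connected region. Overall, the cross-section is a single solid region. The nearest boundary edge runs (1.00, 22.50)→(1.00, 3.00); distance from the point to it = 0.60 mm. The point is not inside any of the regions above, so it lies outside the cross-section (0.60 mm from the nearest boundary).

outside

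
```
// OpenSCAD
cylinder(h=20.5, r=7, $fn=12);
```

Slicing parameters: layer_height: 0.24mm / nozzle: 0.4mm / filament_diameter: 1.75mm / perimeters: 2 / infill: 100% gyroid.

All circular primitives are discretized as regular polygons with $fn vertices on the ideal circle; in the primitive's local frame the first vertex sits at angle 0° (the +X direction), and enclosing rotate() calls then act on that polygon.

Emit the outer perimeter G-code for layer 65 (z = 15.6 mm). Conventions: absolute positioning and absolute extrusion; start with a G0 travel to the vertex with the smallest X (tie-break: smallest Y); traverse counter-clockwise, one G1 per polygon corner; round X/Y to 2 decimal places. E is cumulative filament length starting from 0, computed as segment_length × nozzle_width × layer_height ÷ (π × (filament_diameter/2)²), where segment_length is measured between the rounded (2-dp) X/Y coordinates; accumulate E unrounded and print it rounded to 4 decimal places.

G0 X-7.00 Y0.00 Z15.60
G1 X-6.06 Y-3.50 E0.1446
G1 X-3.50 Y-6.06 E0.2891
G1 X0.00 Y-7.00 E0.4338
G1 X3.50 Y-6.06 E0.5784
G1 X6.06 Y-3.50 E0.7229
G1 X7.00 Y0.00 E0.8676
G1 X6.06 Y3.50 E1.0122
G1 X3.50 Y6.06 E1.1567
G1 X0.00 Y7.00 E1.3013
G1 X-3.50 Y6.06 E1.4460
G1 X-6.06 Y3.50 E1.5905
G1 X-7.00 Y0.00 E1.7351

At z = 15.6 mm: the r=7 cylinder gives a regular 12-gon of circumradius 7 (constant along its height). The outline is a single polygon with 12 vertices. Extrusion per mm of travel: 0.4 × 0.24 / (π × 0.875²) = 0.039912. Accumulating E over each segment gives final E = 1.7351.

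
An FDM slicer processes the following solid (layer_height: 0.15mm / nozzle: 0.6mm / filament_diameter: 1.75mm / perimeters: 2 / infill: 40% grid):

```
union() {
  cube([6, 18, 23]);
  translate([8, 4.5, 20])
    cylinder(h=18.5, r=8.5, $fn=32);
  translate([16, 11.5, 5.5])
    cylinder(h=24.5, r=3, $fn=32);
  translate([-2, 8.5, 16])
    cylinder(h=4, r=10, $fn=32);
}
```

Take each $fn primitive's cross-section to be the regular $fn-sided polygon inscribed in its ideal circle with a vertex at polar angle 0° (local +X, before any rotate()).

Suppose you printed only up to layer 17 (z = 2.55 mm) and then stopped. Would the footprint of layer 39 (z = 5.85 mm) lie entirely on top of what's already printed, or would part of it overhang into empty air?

part overhangs

Compare the two slices. At z = 2.55: the cube (footprint 6×18) is included at this height (area 108.00 mm²); the cylinder at (8, 4.5) is absent (z outside [20, 38.5]); the cylinder at (16, 11.5) is absent (z outside [5.5, 30]); the cylinder at (-2, 8.5) is absent (z outside [16, 20]); Merging all regions: only the 6×18 cube is present, so the union is just that shape — area = 108.00 mm². At z = 5.85: the cube (footprint 6×18) is included at this height (area 108.00 mm²); the cylinder at (8, 4.5) is not intersected at this z (z outside [20, 38.5]); the r=3 cylinder at (16, 11.5) contributes a regular 32-gon of circumradius 3 (area = (32/2)·3.000²·sin(360°/32) = 28.09 mm²); the cylinder at (-2, 8.5) is absent (z outside [16, 20]); Taking the union: the 2 present regions are separate (no shared area or edge), so areas and boundary lengths simply add and each stays a separate island — area = 136.09 mm². Checking containment: at z = 5.85 the cross-section extends beyond the z = 2.55 cross-section by about 28.09 mm².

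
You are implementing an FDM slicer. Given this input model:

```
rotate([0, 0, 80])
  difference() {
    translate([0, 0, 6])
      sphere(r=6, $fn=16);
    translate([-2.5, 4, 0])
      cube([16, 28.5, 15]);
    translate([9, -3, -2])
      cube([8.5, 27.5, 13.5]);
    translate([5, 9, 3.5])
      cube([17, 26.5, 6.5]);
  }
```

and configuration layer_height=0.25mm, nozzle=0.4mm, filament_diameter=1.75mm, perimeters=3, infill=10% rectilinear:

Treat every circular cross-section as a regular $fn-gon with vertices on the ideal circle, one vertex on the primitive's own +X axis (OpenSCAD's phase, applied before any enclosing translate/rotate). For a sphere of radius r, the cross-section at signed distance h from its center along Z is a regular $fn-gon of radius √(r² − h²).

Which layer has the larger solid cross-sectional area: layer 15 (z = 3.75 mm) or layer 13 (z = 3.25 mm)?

layer 15 (z = 3.75 mm)

Layer 15 (z = 3.75): the sphere: section is a regular 16-gon, circumradius = √(r²−h²) = √(6²−2.25²) = 5.562 (area = (16/2)·5.562²·sin(360°/16) = 94.71 mm²); the cube at (-2.5, 4) is present — its section is the full 16×28.5 rectangle (area 456.00 mm²); the cube at (9, -3) (footprint 8.5×27.5) is included at this height (area 233.75 mm²); the 17×26.5 cube at (5, 9) contributes its full rectangle (area 450.50 mm²); Taking the first minus the rest: starting from the r=6 sphere (94.71 mm²), the 16×28.5 cube at (-2.5, 4) partially overlaps it — only the 7.10 mm² overlap (of its 456.00 mm²) is removed, clipping the outline; the 8.5×27.5 cube at (9, -3) misses the remaining region (no effect); the 17×26.5 cube at (5, 9) misses the remaining region (no effect) — area = 87.62 mm²; (whole slice rotated 80° about Z — lengths, areas and connectivity unchanged). So its area = 87.62 mm². Layer 13 (z = 3.25): the r=6 sphere contributes a regular 16-gon of circumradius √(6²−2.75²) = 5.333 (area = (16/2)·5.333²·sin(360°/16) = 87.06 mm²); the cube at (-2.5, 4) (footprint 16×28.5) is included at this height (area 456.00 mm²); the 8.5×27.5 cube at (9, -3) contributes its full rectangle (area 233.75 mm²); the cube at (5, 9) is absent (z outside [3.5, 10]); After the difference (first − rest): starting from the r=6 sphere (87.06 mm²), the 16×28.5 cube at (-2.5, 4) partially overlaps it — only the 5.61 mm² overlap (of its 456.00 mm²) is removed, clipping the outline; the 8.5×27.5 cube at (9, -3) misses the remaining region (no effect) — area = 81.45 mm²; (whole slice rotated 80° about Z — lengths, areas and connectivity unchanged). So its area = 81.45 mm². Layer 15 is larger (87.62 vs 81.45 mm²).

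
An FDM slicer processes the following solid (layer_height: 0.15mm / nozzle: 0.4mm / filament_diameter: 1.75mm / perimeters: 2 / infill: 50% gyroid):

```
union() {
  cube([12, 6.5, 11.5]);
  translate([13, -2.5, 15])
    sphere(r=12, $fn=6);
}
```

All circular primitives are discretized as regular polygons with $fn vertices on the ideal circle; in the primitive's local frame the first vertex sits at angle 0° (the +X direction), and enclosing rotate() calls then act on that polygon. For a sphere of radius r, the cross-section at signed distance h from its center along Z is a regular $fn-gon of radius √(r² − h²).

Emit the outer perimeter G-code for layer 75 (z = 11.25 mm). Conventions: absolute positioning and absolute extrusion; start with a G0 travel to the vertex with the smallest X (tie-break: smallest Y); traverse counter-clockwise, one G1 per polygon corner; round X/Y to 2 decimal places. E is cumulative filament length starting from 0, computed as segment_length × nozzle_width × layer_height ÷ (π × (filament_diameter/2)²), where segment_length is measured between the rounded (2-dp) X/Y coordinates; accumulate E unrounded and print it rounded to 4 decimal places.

At z = 11.25 mm: the cube is present — its section is the full 12×6.5 rectangle; the sphere at (13, -2.5): section is a regular 6-gon, circumradius = √(r²−h²) = √(12²−3.75²) = 11.399; Merging all regions: the regions partially overlap (shared area 46.02 mm²), so overlapping operands fuse into one piece — 1 connected region. The outline is a single polygon with 10 vertices. Extrusion per mm of travel: 0.4 × 0.15 / (π × 0.875²) = 0.024945. Accumulating E over each segment gives final E = 1.9263.

G0 X0.00 Y0.00 Z11.25
G1 X3.04 Y0.00 E0.0758
G1 X1.60 Y-2.50 E0.1478
G1 X7.30 Y-12.37 E0.4321
G1 X18.70 Y-12.37 E0.7165
G1 X24.40 Y-2.50 E1.0008
G1 X18.70 Y7.37 E1.2851
G1 X7.30 Y7.37 E1.5695
G1 X6.80 Y6.50 E1.5945
G1 X0.00 Y6.50 E1.7642
G1 X0.00 Y0.00 E1.9263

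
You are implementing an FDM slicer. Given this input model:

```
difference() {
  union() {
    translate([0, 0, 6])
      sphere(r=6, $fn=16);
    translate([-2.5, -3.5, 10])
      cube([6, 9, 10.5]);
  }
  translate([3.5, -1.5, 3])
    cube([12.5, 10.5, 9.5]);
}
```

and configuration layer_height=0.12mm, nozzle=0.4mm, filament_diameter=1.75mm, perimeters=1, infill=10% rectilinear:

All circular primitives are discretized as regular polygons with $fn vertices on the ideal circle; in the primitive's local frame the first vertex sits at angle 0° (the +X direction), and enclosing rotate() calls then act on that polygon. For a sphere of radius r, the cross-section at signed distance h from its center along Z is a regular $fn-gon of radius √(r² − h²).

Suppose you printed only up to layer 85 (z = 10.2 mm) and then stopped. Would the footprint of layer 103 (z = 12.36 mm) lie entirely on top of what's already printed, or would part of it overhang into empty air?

Compare the two slices. At z = 10.2: the sphere: section is a regular 16-gon, circumradius = √(r²−h²) = √(6²−4.2²) = 4.285 (area = (16/2)·4.285²·sin(360°/16) = 56.21 mm²); the 6×9 cube at (-2.5, -3.5) contributes its full rectangle (area 54.00 mm²); Combining (union): the regions partially overlap — summed areas 110.21 mm² minus the doubly-counted overlap 43.23 mm² gives 66.98 mm² — area = 66.98 mm²; the 12.5×10.5 cube at (3.5, -1.5) contributes its full rectangle (area 131.25 mm²); Taking the first minus the rest: starting from the result so far (66.98 mm²), the 12.5×10.5 cube at (3.5, -1.5) partially overlaps it — only the 2.13 mm² overlap (of its 131.25 mm²) is removed, clipping the outline — area = 64.85 mm². At z = 12.36: the sphere does not reach this height (|z−center|=6.360 > r=6); the cube at (-2.5, -3.5) (footprint 6×9) is included at this height (area 54.00 mm²); Merging all regions: only the 6×9 cube at (-2.5, -3.5) is present, so the union is just that shape — area = 54.00 mm²; the cube at (3.5, -1.5) is present — its section is the full 12.5×10.5 rectangle (area 131.25 mm²); After the difference (first − rest): starting from the result so far (54.00 mm²), the 12.5×10.5 cube at (3.5, -1.5) misses the remaining region (no effect) — area = 54.00 mm². Checking containment: the cross-section at z = 12.36 is a subset of the cross-section at z = 10.2.

entirely on top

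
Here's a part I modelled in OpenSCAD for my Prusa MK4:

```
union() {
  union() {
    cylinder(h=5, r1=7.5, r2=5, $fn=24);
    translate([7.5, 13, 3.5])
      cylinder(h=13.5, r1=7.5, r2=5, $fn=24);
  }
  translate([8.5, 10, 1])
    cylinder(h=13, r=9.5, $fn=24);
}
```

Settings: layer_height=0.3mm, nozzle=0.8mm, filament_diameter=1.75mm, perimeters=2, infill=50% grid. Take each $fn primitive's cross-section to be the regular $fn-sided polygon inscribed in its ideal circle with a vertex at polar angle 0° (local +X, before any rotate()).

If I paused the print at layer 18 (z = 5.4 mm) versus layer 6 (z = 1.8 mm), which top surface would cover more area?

layer 6 (z = 1.8 mm)

Layer 18 (z = 5.4): the cone does not reach this height (z outside [0, 5]); the cone at (7.5, 13) (r1=7.5→r2=5) has section circumradius 7.148 here — a regular 24-gon (area = (24/2)·7.148²·sin(360°/24) = 158.70 mm²); Merging all regions: only the cone at (7.5, 13) is present, so the union is just that shape — area = 158.70 mm²; the r=9.5 cylinder at (8.5, 10) contributes a regular 24-gon of circumradius 9.5 (area = (24/2)·9.500²·sin(360°/24) = 280.30 mm²); Combining (union): the regions partially overlap — summed areas 439.00 mm² minus the doubly-counted overlap 152.14 mm² gives 286.85 mm² — area = 286.85 mm². So its area = 286.85 mm². Layer 6 (z = 1.8): the cone contributes a regular 24-gon of circumradius 6.600 (interpolated between r1=7.5 and r2=5 at t=0.360) (area = (24/2)·6.600²·sin(360°/24) = 135.29 mm²); the cone at (7.5, 13) does not reach this height (z outside [3.5, 17]); Combining (union): only the cone is present, so the union is just that shape — area = 135.29 mm²; the cylinder at (8.5, 10): section is a regular 24-gon, circumradius r=9.5 (area = (24/2)·9.500²·sin(360°/24) = 280.30 mm²); Combining (union): the regions partially overlap — summed areas 415.59 mm² minus the doubly-counted overlap 17.60 mm² gives 397.99 mm² — area = 397.99 mm². So its area = 397.99 mm². Layer 6 is larger (397.99 vs 286.85 mm²).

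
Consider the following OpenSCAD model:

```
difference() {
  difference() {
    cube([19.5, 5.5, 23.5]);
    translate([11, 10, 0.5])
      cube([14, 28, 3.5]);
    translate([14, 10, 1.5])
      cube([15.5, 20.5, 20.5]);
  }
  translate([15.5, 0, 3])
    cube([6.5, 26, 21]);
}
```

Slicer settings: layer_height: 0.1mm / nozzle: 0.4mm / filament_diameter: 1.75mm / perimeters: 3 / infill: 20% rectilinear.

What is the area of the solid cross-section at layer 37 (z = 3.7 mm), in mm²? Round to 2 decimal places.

At z = 3.7 mm: the cube (footprint 19.5×5.5) is included at this height (area 107.25 mm²); the 14×28 cube at (11, 10) contributes its full rectangle (area 392.00 mm²); the cube at (14, 10) (footprint 15.5×20.5) is included at this height (area 317.75 mm²); Subtracting the remaining from the first: starting from the 19.5×5.5 cube (107.25 mm²), the 14×28 cube at (11, 10) misses the remaining region (no effect); the 15.5×20.5 cube at (14, 10) misses the remaining region (no effect) — area = 107.25 mm²; the 6.5×26 cube at (15.5, 0) contributes its full rectangle (area 169.00 mm²); Taking the first minus the rest: starting from that combined region (107.25 mm²), the 6.5×26 cube at (15.5, 0) partially overlaps it — only the 22.00 mm² overlap (of its 169.00 mm²) is removed, clipping the outline — area = 85.25 mm². Overall, the cross-section is a single solid region. Net area = 85.25 mm².

85.25 mm²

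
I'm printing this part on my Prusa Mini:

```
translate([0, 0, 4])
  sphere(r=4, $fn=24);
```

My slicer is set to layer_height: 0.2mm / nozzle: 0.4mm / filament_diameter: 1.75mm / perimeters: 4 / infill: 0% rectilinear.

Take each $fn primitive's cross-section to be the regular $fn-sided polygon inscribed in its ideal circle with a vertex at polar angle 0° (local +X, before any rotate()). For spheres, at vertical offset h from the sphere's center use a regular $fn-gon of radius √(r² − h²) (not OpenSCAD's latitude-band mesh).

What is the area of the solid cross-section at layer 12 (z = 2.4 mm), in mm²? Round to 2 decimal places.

At z = 2.4 mm: the r=4 sphere contributes a regular 24-gon of circumradius √(4²−1.6²) = 3.666 (area = (24/2)·3.666²·sin(360°/24) = 41.74 mm²). Overall, the cross-section is a single solid region. Net area = 41.74 mm².

41.74 mm²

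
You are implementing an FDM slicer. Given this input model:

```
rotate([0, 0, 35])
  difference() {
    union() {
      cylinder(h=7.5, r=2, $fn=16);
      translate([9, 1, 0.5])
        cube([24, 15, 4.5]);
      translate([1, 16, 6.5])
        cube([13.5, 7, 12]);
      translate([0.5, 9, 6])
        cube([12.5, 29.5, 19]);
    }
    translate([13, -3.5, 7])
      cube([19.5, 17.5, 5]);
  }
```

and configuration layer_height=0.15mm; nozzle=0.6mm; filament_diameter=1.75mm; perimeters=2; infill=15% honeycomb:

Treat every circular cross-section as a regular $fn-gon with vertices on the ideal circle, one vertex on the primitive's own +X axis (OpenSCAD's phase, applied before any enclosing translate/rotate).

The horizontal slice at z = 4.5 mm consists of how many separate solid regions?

At z = 4.5 mm: the r=2 cylinder contributes a regular 16-gon of circumradius 2; the cube at (9, 1) (footprint 24×15) is included at this height; the cube at (1, 16) does not reach this height (z outside [6.5, 18.5]); the cube at (0.5, 9) is absent (z outside [6, 25]); Combining (union): the 2 present regions are separate (no shared area or edge), so areas and boundary lengths simply add and each stays a separate island — 2 connected regions; the cube at (13, -3.5) does not reach this height (z outside [7, 12]); Subtracting the remaining from the first: none of the subtracted shapes is present at this height, so the result so far is unchanged — 2 connected regions; (whole slice rotated 35° about Z — lengths, areas and connectivity unchanged). The result has 2 disconnected regions.

2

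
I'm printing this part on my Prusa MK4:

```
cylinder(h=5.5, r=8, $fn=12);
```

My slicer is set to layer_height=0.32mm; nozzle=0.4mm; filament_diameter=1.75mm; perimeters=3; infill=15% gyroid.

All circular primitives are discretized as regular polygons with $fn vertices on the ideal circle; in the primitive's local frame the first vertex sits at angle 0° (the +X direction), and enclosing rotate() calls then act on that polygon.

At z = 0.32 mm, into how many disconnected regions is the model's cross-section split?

1

At z = 0.32 mm: the r=8 cylinder gives a regular 12-gon of circumradius 8 (constant along its height). The result has 1 disconnected region.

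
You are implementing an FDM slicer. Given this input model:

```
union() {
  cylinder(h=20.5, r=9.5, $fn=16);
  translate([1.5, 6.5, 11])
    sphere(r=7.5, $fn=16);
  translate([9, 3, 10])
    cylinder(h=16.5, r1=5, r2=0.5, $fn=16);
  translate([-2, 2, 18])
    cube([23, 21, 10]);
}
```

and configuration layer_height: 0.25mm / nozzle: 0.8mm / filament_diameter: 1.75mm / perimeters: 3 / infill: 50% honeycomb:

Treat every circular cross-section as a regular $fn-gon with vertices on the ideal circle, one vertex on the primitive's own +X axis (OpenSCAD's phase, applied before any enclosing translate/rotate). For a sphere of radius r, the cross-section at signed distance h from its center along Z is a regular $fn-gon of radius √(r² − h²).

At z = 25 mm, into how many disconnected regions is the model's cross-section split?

1

At z = 25 mm: the cylinder is absent (z outside [0, 20.5]); the sphere at (1.5, 6.5) does not reach this height (|z−center|=14.000 > r=7.5); the cone at (9, 3) (r1=5→r2=0.5) has section circumradius 0.909 here — a regular 16-gon; the cube at (-2, 2) (footprint 23×21) is included at this height; Combining (union): the cone at (9, 3) lies entirely inside the 23×21 cube at (-2, 2), so the union is just the 23×21 cube at (-2, 2) — 1 connected region. The result has 1 disconnected region.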